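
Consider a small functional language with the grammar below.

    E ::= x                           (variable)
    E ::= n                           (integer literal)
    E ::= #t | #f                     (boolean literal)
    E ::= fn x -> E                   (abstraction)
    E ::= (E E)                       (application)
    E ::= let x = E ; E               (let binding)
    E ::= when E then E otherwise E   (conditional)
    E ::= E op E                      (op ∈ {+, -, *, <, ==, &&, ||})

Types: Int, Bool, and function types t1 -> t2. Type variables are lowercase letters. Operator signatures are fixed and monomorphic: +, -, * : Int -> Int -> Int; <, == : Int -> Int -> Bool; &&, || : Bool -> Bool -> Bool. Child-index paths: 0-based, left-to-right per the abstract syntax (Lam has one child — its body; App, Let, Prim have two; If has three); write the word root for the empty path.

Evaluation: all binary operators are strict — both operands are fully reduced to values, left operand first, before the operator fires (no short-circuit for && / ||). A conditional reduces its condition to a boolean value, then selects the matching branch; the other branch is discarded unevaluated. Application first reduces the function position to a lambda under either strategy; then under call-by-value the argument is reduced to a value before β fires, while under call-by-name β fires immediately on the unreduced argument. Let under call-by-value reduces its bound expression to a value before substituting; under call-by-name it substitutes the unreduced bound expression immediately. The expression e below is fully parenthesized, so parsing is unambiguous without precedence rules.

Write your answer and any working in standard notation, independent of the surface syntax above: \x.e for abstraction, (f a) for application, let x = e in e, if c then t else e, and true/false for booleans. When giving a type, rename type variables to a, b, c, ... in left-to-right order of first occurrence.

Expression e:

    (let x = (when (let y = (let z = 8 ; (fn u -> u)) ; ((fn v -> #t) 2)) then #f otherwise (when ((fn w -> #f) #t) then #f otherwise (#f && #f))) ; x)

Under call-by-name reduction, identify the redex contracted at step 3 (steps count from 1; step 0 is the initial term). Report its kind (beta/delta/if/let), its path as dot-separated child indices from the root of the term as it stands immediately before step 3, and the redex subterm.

Working:
step 0: (let x = (if (let y = (let z = 8 in (\u.u)) in ((\v.true) 2)) then false else (if ((\w.false) true) then false else (false && false))) in x)
step 1: [let@root] (if (let y = (let z = 8 in (\u.u)) in ((\v.true) 2)) then false else (if ((\w.false) true) then false else (false && false)))
step 2: [let@0] (if ((\v.true) 2) then false else (if ((\w.false) true) then false else (false && false)))
step 3: [beta@0] (if true then false else (if ((\w.false) true) then false else (false && false)))

Answer: beta at 0 : ((\v.true) 2)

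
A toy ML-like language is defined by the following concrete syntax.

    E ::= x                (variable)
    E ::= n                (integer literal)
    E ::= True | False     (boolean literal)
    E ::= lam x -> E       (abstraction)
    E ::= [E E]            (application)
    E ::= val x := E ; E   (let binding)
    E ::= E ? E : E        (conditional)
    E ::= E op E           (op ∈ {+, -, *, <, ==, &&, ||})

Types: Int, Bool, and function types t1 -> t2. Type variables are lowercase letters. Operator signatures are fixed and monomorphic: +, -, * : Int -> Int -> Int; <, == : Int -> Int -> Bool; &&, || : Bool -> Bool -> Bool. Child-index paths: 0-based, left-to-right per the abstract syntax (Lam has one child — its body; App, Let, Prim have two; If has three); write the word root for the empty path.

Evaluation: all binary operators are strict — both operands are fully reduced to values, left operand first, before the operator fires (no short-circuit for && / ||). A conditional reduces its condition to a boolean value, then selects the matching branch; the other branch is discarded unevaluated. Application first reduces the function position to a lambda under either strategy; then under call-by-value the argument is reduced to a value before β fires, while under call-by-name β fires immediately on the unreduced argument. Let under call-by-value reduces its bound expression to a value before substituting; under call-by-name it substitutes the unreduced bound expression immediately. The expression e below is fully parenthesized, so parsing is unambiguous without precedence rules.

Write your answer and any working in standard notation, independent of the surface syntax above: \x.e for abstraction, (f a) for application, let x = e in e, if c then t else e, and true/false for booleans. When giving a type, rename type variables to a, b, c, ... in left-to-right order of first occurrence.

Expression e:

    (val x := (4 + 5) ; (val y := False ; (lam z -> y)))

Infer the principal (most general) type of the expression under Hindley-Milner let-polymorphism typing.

Answer: a -> Bool

Trace:
  unify Int ~ Int
  unify Int ~ Int
let x : Int
let y : Bool
y : Bool
\z._ : a -> Bool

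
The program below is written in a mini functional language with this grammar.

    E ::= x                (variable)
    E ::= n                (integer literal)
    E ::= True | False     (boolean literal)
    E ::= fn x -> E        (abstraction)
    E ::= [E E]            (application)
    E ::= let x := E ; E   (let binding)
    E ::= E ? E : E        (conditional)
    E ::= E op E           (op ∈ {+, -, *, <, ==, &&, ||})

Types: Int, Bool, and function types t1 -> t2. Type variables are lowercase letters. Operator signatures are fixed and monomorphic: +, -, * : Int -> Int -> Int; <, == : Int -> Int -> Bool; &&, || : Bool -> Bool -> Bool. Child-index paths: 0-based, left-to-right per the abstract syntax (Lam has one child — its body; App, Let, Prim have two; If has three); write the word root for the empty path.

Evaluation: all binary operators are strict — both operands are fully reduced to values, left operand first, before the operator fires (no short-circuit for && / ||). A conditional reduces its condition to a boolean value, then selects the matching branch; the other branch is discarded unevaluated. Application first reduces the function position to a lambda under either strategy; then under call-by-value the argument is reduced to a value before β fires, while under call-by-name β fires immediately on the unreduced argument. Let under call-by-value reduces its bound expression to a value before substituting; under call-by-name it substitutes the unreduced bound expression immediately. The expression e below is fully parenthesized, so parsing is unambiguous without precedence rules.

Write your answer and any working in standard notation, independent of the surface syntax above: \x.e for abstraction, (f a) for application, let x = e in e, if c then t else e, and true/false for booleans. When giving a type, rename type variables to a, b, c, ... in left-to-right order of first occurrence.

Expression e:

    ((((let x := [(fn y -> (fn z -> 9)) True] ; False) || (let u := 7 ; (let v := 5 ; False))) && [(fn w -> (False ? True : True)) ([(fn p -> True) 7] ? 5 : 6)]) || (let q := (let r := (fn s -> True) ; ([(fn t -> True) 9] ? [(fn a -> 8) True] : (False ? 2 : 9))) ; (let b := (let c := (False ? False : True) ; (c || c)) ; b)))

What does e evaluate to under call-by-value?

Answer: true

Derivation:
step 0: ((((let x = ((\y.(\z.9)) true) in false) || (let u = 7 in (let v = 5 in false))) && ((\w.(if false then true else true)) (if ((\p.true) 7) then 5 else 6))) || (let q = (let r = (\s.true) in (if ((\t.true) 9) then ((\a.8) true) else (if false then 2 else 9))) in (let b = (let c = (if false then false else true) in (c || c)) in b)))
step 1: [beta@0.0.0.0] ((((let x = (\z.9) in false) || (let u = 7 in (let v = 5 in false))) && ((\w.(if false then true else true)) (if ((\p.true) 7) then 5 else 6))) || (let q = (let r = (\s.true) in (if ((\t.true) 9) then ((\a.8) true) else (if false then 2 else 9))) in (let b = (let c = (if false then false else true) in (c || c)) in b)))
step 2: [let@0.0.0] (((false || (let u = 7 in (let v = 5 in false))) && ((\w.(if false then true else true)) (if ((\p.true) 7) then 5 else 6))) || (let q = (let r = (\s.true) in (if ((\t.true) 9) then ((\a.8) true) else (if false then 2 else 9))) in (let b = (let c = (if false then false else true) in (c || c)) in b)))
step 3: [let@0.0.1] (((false || (let v = 5 in false)) && ((\w.(if false then true else true)) (if ((\p.true) 7) then 5 else 6))) || (let q = (let r = (\s.true) in (if ((\t.true) 9) then ((\a.8) true) else (if false then 2 else 9))) in (let b = (let c = (if false then false else true) in (c || c)) in b)))
step 4: [let@0.0.1] (((false || false) && ((\w.(if false then true else true)) (if ((\p.true) 7) then 5 else 6))) || (let q = (let r = (\s.true) in (if ((\t.true) 9) then ((\a.8) true) else (if false then 2 else 9))) in (let b = (let c = (if false then false else true) in (c || c)) in b)))
step 5: [delta@0.0] ((false && ((\w.(if false then true else true)) (if ((\p.true) 7) then 5 else 6))) || (let q = (let r = (\s.true) in (if ((\t.true) 9) then ((\a.8) true) else (if false then 2 else 9))) in (let b = (let c = (if false then false else true) in (c || c)) in b)))
step 6: [beta@0.1.1.0] ((false && ((\w.(if false then true else true)) (if true then 5 else 6))) || (let q = (let r = (\s.true) in (if ((\t.true) 9) then ((\a.8) true) else (if false then 2 else 9))) in (let b = (let c = (if false then false else true) in (c || c)) in b)))
step 7: [if@0.1.1] ((false && ((\w.(if false then true else true)) 5)) || (let q = (let r = (\s.true) in (if ((\t.true) 9) then ((\a.8) true) else (if false then 2 else 9))) in (let b = (let c = (if false then false else true) in (c || c)) in b)))
step 8: [beta@0.1] ((false && (if false then true else true)) || (let q = (let r = (\s.true) in (if ((\t.true) 9) then ((\a.8) true) else (if false then 2 else 9))) in (let b = (let c = (if false then false else true) in (c || c)) in b)))
step 9: [if@0.1] ((false && true) || (let q = (let r = (\s.true) in (if ((\t.true) 9) then ((\a.8) true) else (if false then 2 else 9))) in (let b = (let c = (if false then false else true) in (c || c)) in b)))
step 10: [delta@0] (false || (let q = (let r = (\s.true) in (if ((\t.true) 9) then ((\a.8) true) else (if false then 2 else 9))) in (let b = (let c = (if false then false else true) in (c || c)) in b)))
step 11: [let@1.0] (false || (let q = (if ((\t.true) 9) then ((\a.8) true) else (if false then 2 else 9)) in (let b = (let c = (if false then false else true) in (c || c)) in b)))
step 12: [beta@1.0.0] (false || (let q = (if true then ((\a.8) true) else (if false then 2 else 9)) in (let b = (let c = (if false then false else true) in (c || c)) in b)))
step 13: [if@1.0] (false || (let q = ((\a.8) true) in (let b = (let c = (if false then false else true) in (c || c)) in b)))
step 14: [beta@1.0] (false || (let q = 8 in (let b = (let c = (if false then false else true) in (c || c)) in b)))
step 15: [let@1] (false || (let b = (let c = (if false then false else true) in (c || c)) in b))
step 16: [if@1.0.0] (false || (let b = (let c = true in (c || c)) in b))
step 17: [let@1.0] (false || (let b = (true || true) in b))
step 18: [delta@1.0] (false || (let b = true in b))
step 19: [let@1] (false || true)
step 20: [delta@root] true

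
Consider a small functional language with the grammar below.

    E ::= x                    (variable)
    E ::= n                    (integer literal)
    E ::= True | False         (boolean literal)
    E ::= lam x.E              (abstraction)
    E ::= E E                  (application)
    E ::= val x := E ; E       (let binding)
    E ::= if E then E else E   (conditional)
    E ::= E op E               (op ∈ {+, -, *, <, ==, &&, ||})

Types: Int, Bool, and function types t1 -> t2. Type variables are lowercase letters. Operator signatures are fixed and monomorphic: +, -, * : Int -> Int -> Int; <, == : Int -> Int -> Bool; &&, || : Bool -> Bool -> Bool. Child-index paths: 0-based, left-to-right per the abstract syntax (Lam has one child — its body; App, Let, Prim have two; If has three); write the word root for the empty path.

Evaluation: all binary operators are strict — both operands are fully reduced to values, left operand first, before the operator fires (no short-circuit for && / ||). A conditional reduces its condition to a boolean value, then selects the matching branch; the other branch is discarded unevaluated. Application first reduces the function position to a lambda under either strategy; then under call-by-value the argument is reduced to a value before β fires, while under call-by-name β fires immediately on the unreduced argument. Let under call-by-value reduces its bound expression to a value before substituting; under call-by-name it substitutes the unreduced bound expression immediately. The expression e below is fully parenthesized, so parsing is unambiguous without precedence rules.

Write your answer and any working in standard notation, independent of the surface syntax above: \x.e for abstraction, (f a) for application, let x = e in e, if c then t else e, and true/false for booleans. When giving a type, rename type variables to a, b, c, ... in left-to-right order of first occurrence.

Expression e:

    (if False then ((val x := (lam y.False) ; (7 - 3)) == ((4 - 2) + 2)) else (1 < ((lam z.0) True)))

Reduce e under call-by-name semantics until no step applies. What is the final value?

Derivation:
step 0: (if false then ((let x = (\y.false) in (7 - 3)) == ((4 - 2) + 2)) else (1 < ((\z.0) true)))
step 1: [if@root] (1 < ((\z.0) true))
step 2: [beta@1] (1 < 0)
step 3: [delta@root] false

Answer: false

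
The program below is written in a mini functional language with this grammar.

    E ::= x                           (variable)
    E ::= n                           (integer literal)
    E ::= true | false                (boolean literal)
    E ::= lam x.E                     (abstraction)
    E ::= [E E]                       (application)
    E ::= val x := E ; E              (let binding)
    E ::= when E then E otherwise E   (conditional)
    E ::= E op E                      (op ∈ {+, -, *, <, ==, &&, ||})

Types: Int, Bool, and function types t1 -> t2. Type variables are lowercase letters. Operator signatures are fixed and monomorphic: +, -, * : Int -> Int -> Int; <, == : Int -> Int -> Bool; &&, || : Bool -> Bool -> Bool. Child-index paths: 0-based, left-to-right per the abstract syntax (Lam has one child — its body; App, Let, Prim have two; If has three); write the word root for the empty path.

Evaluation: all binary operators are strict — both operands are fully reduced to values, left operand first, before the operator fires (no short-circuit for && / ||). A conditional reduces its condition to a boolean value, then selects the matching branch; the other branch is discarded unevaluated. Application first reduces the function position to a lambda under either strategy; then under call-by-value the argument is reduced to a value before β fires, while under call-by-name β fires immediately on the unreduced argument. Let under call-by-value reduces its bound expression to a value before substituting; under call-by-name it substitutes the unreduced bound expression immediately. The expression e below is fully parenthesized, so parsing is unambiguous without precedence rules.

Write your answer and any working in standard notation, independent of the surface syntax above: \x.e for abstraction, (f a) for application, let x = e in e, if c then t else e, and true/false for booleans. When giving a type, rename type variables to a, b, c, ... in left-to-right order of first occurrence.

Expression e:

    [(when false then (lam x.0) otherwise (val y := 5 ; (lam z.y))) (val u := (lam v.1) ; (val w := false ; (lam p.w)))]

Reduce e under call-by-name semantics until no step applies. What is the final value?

Trace:
step 0: ((if false then (\x.0) else (let y = 5 in (\z.y))) (let u = (\v.1) in (let w = false in (\p.w))))
step 1: [if@0] ((let y = 5 in (\z.y)) (let u = (\v.1) in (let w = false in (\p.w))))
step 2: [let@0] ((\z.5) (let u = (\v.1) in (let w = false in (\p.w))))
step 3: [beta@root] 5

Answer: 5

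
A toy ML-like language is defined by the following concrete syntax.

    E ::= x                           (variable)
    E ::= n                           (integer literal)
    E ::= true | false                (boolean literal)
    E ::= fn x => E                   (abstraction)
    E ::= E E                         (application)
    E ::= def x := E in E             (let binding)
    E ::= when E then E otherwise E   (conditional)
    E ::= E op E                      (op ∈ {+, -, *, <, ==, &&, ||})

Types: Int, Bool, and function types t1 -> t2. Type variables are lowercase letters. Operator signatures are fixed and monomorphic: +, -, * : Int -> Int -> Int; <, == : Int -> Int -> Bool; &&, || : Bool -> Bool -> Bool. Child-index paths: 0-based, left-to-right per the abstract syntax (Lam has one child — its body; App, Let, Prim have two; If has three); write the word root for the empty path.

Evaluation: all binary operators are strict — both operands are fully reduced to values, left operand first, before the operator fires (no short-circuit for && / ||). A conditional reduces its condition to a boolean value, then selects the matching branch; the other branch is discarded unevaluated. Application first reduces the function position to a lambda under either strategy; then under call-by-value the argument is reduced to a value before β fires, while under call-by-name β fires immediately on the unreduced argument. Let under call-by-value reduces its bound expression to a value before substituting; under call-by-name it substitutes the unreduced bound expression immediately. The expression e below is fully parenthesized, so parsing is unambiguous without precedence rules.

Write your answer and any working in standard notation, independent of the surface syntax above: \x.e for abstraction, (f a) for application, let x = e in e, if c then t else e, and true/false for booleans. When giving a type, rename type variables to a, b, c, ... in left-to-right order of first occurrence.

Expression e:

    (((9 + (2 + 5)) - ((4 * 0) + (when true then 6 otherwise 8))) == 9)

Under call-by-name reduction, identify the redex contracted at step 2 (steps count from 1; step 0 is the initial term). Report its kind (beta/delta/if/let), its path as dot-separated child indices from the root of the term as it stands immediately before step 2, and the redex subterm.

Answer: delta at 0.0 : (9 + 7)

Derivation:
step 0: (((9 + (2 + 5)) - ((4 * 0) + (if true then 6 else 8))) == 9)
step 1: [delta@0.0.1] (((9 + 7) - ((4 * 0) + (if true then 6 else 8))) == 9)
step 2: [delta@0.0] ((16 - ((4 * 0) + (if true then 6 else 8))) == 9)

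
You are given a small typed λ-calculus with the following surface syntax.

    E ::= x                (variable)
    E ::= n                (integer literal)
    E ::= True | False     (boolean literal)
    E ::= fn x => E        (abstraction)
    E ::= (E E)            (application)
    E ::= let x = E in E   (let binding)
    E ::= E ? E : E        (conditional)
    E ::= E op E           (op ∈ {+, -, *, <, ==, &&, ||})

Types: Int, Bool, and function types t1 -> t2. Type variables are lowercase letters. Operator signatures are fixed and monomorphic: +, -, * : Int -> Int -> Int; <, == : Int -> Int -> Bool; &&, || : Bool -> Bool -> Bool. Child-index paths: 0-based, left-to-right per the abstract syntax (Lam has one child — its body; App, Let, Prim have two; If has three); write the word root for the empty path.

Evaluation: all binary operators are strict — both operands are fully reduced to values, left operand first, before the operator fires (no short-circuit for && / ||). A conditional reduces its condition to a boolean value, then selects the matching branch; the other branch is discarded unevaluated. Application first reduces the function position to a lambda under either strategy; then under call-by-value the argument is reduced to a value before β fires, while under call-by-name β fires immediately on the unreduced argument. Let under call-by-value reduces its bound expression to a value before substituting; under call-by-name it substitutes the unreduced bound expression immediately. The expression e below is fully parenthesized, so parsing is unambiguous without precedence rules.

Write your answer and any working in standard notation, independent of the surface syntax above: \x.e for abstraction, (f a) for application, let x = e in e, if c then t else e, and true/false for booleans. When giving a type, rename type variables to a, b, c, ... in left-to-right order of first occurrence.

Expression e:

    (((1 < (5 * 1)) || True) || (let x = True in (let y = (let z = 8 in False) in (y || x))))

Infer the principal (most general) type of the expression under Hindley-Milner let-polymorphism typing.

Trace:
  unify Int ~ Int
  unify Int ~ Int
  unify Int ~ Int
  unify Int ~ Int
  unify Bool ~ Bool
  unify Bool ~ Bool
  unify Bool ~ Bool
let x : Bool
let z : Int
let y : Bool
y : Bool
  unify Bool ~ Bool
x : Bool
  unify Bool ~ Bool
  unify Bool ~ Bool

Answer: Bool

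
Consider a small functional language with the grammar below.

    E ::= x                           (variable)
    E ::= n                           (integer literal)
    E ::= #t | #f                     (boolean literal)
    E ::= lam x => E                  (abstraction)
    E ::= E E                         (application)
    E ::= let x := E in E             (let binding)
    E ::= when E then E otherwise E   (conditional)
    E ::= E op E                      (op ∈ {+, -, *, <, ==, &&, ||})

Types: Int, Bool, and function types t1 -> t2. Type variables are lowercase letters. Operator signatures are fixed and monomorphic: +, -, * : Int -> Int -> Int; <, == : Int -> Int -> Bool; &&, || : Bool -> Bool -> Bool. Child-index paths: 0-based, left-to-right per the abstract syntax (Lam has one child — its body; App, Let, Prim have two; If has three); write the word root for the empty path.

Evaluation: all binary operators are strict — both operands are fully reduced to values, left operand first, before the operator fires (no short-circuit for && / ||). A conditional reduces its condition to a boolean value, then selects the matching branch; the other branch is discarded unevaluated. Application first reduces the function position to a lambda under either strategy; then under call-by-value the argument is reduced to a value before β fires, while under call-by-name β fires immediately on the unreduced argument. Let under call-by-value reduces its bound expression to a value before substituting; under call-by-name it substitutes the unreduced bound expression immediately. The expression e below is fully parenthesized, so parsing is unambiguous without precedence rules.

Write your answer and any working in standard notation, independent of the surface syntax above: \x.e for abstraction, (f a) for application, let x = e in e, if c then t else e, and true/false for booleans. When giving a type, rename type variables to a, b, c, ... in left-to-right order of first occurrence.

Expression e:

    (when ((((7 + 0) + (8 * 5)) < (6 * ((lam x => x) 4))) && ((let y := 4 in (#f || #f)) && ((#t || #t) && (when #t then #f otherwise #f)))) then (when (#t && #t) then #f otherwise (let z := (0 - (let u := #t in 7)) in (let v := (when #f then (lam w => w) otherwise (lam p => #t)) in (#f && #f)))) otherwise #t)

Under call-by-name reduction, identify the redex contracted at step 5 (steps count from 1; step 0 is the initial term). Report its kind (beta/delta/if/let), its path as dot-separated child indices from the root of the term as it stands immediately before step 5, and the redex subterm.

Answer: delta at 0.0.1 : (6 * 4)

Derivation:
step 0: (if ((((7 + 0) + (8 * 5)) < (6 * ((\x.x) 4))) && ((let y = 4 in (false || false)) && ((true || true) && (if true then false else false)))) then (if (true && true) then false else (let z = (0 - (let u = true in 7)) in (let v = (if false then (\w.w) else (\p.true)) in (false && false)))) else true)
step 1: [delta@0.0.0.0] (if (((7 + (8 * 5)) < (6 * ((\x.x) 4))) && ((let y = 4 in (false || false)) && ((true || true) && (if true then false else false)))) then (if (true && true) then false else (let z = (0 - (let u = true in 7)) in (let v = (if false then (\w.w) else (\p.true)) in (false && false)))) else true)
step 2: [delta@0.0.0.1] (if (((7 + 40) < (6 * ((\x.x) 4))) && ((let y = 4 in (false || false)) && ((true || true) && (if true then false else false)))) then (if (true && true) then false else (let z = (0 - (let u = true in 7)) in (let v = (if false then (\w.w) else (\p.true)) in (false && false)))) else true)
step 3: [delta@0.0.0] (if ((47 < (6 * ((\x.x) 4))) && ((let y = 4 in (false || false)) && ((true || true) && (if true then false else false)))) then (if (true && true) then false else (let z = (0 - (let u = true in 7)) in (let v = (if false then (\w.w) else (\p.true)) in (false && false)))) else true)
step 4: [beta@0.0.1.1] (if ((47 < (6 * 4)) && ((let y = 4 in (false || false)) && ((true || true) && (if true then false else false)))) then (if (true && true) then false else (let z = (0 - (let u = true in 7)) in (let v = (if false then (\w.w) else (\p.true)) in (false && false)))) else true)
step 5: [delta@0.0.1] (if ((47 < 24) && ((let y = 4 in (false || false)) && ((true || true) && (if true then false else false)))) then (if (true && true) then false else (let z = (0 - (let u = true in 7)) in (let v = (if false then (\w.w) else (\p.true)) in (false && false)))) else true)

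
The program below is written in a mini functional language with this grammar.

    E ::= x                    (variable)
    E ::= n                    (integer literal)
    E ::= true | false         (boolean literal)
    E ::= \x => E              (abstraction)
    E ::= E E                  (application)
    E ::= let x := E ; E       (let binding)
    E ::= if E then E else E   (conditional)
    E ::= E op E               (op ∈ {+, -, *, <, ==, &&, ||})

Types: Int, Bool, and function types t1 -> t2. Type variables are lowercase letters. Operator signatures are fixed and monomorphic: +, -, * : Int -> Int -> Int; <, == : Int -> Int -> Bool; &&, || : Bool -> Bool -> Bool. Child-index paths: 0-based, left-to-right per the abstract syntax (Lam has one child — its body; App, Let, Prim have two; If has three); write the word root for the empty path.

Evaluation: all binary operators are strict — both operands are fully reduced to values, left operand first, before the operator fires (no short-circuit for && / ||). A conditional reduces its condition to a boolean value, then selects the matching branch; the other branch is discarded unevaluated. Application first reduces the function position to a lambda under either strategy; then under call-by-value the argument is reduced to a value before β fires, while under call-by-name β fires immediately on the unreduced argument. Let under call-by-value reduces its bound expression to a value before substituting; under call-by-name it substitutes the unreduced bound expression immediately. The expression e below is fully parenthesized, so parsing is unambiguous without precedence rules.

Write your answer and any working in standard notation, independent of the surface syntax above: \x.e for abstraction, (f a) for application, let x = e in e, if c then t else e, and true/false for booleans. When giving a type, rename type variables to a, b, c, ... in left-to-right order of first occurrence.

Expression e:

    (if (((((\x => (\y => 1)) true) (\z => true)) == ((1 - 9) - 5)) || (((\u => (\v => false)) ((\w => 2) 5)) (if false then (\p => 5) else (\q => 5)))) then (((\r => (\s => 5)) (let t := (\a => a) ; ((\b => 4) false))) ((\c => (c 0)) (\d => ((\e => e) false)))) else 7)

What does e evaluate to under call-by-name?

Answer: 7

Derivation:
step 0: (if (((((\x.(\y.1)) true) (\z.true)) == ((1 - 9) - 5)) || (((\u.(\v.false)) ((\w.2) 5)) (if false then (\p.5) else (\q.5)))) then (((\r.(\s.5)) (let t = (\a.a) in ((\b.4) false))) ((\c.(c 0)) (\d.((\e.e) false)))) else 7)
step 1: [beta@0.0.0.0] (if ((((\y.1) (\z.true)) == ((1 - 9) - 5)) || (((\u.(\v.false)) ((\w.2) 5)) (if false then (\p.5) else (\q.5)))) then (((\r.(\s.5)) (let t = (\a.a) in ((\b.4) false))) ((\c.(c 0)) (\d.((\e.e) false)))) else 7)
step 2: [beta@0.0.0] (if ((1 == ((1 - 9) - 5)) || (((\u.(\v.false)) ((\w.2) 5)) (if false then (\p.5) else (\q.5)))) then (((\r.(\s.5)) (let t = (\a.a) in ((\b.4) false))) ((\c.(c 0)) (\d.((\e.e) false)))) else 7)
step 3: [delta@0.0.1.0] (if ((1 == (-8 - 5)) || (((\u.(\v.false)) ((\w.2) 5)) (if false then (\p.5) else (\q.5)))) then (((\r.(\s.5)) (let t = (\a.a) in ((\b.4) false))) ((\c.(c 0)) (\d.((\e.e) false)))) else 7)
step 4: [delta@0.0.1] (if ((1 == -13) || (((\u.(\v.false)) ((\w.2) 5)) (if false then (\p.5) else (\q.5)))) then (((\r.(\s.5)) (let t = (\a.a) in ((\b.4) false))) ((\c.(c 0)) (\d.((\e.e) false)))) else 7)
step 5: [delta@0.0] (if (false || (((\u.(\v.false)) ((\w.2) 5)) (if false then (\p.5) else (\q.5)))) then (((\r.(\s.5)) (let t = (\a.a) in ((\b.4) false))) ((\c.(c 0)) (\d.((\e.e) false)))) else 7)
step 6: [beta@0.1.0] (if (false || ((\v.false) (if false then (\p.5) else (\q.5)))) then (((\r.(\s.5)) (let t = (\a.a) in ((\b.4) false))) ((\c.(c 0)) (\d.((\e.e) false)))) else 7)
step 7: [beta@0.1] (if (false || false) then (((\r.(\s.5)) (let t = (\a.a) in ((\b.4) false))) ((\c.(c 0)) (\d.((\e.e) false)))) else 7)
step 8: [delta@0] (if false then (((\r.(\s.5)) (let t = (\a.a) in ((\b.4) false))) ((\c.(c 0)) (\d.((\e.e) false)))) else 7)
step 9: [if@root] 7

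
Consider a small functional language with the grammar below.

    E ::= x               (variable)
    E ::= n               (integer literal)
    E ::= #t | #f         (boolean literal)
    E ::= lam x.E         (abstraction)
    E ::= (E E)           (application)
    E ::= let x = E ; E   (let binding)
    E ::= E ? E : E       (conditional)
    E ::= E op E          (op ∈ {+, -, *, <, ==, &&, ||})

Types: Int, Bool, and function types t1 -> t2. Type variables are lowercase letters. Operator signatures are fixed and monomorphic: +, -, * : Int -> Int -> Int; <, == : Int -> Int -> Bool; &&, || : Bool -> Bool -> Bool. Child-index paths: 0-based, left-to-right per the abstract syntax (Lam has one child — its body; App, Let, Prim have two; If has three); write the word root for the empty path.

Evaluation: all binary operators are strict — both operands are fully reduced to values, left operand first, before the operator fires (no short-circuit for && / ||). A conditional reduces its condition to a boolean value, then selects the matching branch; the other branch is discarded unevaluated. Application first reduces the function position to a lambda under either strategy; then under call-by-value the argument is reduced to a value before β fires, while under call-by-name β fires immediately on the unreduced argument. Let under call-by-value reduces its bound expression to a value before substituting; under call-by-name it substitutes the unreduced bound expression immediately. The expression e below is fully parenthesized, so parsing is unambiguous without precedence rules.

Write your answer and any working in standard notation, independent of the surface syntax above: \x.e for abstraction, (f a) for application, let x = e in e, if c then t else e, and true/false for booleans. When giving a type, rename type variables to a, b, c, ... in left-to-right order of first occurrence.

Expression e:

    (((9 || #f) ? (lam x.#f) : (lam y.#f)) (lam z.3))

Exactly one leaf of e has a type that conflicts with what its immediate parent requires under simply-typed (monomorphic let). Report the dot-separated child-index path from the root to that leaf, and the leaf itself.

Trace:
  unify Int ~ Bool
  FAIL: mismatch Int ~ Bool

Answer: 0.0.0 : 9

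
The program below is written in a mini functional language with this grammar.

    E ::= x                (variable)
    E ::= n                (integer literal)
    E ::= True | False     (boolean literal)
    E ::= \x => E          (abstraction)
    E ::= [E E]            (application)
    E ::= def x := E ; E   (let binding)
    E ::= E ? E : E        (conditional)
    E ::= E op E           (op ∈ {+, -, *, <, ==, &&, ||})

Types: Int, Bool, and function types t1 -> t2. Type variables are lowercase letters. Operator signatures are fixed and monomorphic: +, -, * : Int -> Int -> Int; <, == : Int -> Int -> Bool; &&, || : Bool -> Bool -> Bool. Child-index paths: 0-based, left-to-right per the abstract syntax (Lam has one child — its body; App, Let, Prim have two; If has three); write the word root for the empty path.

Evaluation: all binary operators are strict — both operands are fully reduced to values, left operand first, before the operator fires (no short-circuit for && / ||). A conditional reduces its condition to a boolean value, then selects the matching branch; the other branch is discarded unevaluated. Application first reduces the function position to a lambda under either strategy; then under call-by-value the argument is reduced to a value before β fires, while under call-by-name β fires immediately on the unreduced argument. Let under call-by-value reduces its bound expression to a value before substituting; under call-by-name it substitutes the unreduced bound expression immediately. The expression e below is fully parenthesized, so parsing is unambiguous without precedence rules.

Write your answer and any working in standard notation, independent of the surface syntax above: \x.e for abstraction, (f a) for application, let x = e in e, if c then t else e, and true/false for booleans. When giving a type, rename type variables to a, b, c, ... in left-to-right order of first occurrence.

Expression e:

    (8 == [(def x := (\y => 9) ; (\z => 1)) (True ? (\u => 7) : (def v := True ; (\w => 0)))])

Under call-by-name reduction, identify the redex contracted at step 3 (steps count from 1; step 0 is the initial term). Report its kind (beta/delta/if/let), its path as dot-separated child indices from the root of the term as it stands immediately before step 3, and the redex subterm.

Trace:
step 0: (8 == ((let x = (\y.9) in (\z.1)) (if true then (\u.7) else (let v = true in (\w.0)))))
step 1: [let@1.0] (8 == ((\z.1) (if true then (\u.7) else (let v = true in (\w.0)))))
step 2: [beta@1] (8 == 1)
step 3: [delta@root] false

Answer: delta at root : (8 == 1)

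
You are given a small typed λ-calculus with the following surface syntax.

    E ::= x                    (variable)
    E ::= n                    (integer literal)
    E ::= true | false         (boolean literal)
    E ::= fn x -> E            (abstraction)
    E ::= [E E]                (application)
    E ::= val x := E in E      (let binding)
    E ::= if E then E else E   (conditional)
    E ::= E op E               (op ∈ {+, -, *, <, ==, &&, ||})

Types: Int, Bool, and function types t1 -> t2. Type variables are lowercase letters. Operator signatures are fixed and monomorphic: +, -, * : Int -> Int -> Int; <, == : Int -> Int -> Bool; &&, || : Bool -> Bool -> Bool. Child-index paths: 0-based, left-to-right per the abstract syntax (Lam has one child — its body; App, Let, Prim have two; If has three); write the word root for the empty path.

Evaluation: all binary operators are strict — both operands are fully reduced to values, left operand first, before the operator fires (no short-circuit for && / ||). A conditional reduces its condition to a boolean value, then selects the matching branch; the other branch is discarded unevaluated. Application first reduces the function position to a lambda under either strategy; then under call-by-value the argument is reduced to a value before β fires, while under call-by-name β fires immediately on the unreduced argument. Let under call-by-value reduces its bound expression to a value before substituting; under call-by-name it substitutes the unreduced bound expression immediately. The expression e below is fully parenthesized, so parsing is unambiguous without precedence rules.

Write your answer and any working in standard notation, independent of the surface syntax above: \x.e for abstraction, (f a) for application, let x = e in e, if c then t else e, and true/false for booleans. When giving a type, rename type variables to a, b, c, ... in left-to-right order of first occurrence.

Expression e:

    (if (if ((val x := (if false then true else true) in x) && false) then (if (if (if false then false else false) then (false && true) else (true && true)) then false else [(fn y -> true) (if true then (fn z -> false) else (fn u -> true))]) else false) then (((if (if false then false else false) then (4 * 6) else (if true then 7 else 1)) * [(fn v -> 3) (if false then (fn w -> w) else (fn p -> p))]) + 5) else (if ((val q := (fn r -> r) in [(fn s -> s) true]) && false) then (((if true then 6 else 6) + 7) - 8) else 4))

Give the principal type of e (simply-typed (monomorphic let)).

Answer: Int

Working:
  unify Bool ~ Bool
  unify Bool ~ Bool
let x : Bool
x : Bool
  unify Bool ~ Bool
  unify Bool ~ Bool
  unify Bool ~ Bool
  unify Bool ~ Bool
  unify Bool ~ Bool
  unify Bool ~ Bool
  unify Bool ~ Bool
  unify Bool ~ Bool
  unify Bool ~ Bool
  unify Bool ~ Bool
  unify Bool ~ Bool
  unify Bool ~ Bool
\y._ : a -> Bool
  unify Bool ~ Bool
\z._ : b -> Bool
\u._ : c -> Bool
  unify b -> Bool ~ c -> Bool
  unify b ~ c
  unify Bool ~ Bool
  unify a -> Bool ~ (c -> Bool) -> d
  unify a ~ c -> Bool
  unify Bool ~ d
_ _ : Bool
  unify Bool ~ Bool
  unify Bool ~ Bool
  unify Bool ~ Bool
  unify Bool ~ Bool
  unify Bool ~ Bool
  unify Bool ~ Bool
  unify Int ~ Int
  unify Int ~ Int
  unify Bool ~ Bool
  unify Int ~ Int
  unify Int ~ Int
  unify Int ~ Int
\v._ : e -> Int
  unify Bool ~ Bool
w : f
\w._ : f -> f
p : g
\p._ : g -> g
  unify f -> f ~ g -> g
  unify f ~ g
  unify g ~ g
  unify e -> Int ~ (g -> g) -> h
  unify e ~ g -> g
  unify Int ~ h
_ _ : Int
  unify Int ~ Int
  unify Int ~ Int
  unify Int ~ Int
r : i
\r._ : i -> i
let q : i -> i
s : j
\s._ : j -> j
  unify j -> j ~ Bool -> k
  unify j ~ Bool
  unify Bool ~ k
_ _ : Bool
  unify Bool ~ Bool
  unify Bool ~ Bool
  unify Bool ~ Bool
  unify Bool ~ Bool
  unify Int ~ Int
  unify Int ~ Int
  unify Int ~ Int
  unify Int ~ Int
  unify Int ~ Int
  unify Int ~ Int
  unify Int ~ Int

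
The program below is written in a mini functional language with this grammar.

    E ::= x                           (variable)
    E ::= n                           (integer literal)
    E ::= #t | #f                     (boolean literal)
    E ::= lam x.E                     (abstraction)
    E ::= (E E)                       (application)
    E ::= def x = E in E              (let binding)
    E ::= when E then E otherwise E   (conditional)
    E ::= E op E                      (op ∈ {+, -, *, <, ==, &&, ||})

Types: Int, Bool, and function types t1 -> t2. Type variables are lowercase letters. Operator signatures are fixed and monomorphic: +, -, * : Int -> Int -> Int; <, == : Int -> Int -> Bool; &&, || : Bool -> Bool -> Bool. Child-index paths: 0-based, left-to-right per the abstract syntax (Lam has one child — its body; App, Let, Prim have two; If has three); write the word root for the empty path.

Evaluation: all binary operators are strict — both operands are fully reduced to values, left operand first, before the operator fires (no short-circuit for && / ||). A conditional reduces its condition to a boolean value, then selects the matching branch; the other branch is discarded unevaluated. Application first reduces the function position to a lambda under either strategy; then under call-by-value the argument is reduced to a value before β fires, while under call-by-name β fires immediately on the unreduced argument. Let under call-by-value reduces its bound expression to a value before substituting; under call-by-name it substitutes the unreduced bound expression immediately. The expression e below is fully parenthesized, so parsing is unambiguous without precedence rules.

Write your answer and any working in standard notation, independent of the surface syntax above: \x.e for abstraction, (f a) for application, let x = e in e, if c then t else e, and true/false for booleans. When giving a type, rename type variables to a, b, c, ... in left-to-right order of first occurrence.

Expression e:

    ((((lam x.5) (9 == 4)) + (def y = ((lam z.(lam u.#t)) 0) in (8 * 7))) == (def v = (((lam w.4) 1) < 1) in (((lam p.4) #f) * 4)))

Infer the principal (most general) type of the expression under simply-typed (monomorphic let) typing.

Answer: Bool

Trace:
\x._ : a -> Int
  unify Int ~ Int
  unify Int ~ Int
  unify a -> Int ~ Bool -> b
  unify a ~ Bool
  unify Int ~ b
_ _ : Int
  unify Int ~ Int
\u._ : d -> Bool
\z._ : c -> d -> Bool
  unify c -> d -> Bool ~ Int -> e
  unify c ~ Int
  unify d -> Bool ~ e
_ _ : d -> Bool
let y : d -> Bool
  unify Int ~ Int
  unify Int ~ Int
  unify Int ~ Int
  unify Int ~ Int
\w._ : f -> Int
  unify f -> Int ~ Int -> g
  unify f ~ Int
  unify Int ~ g
_ _ : Int
  unify Int ~ Int
  unify Int ~ Int
let v : Bool
\p._ : h -> Int
  unify h -> Int ~ Bool -> i
  unify h ~ Bool
  unify Int ~ i
_ _ : Int
  unify Int ~ Int
  unify Int ~ Int
  unify Int ~ Int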